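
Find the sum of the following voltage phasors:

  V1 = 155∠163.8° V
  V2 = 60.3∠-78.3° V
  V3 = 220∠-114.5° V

Step 1 — Convert each phasor to rectangular form:
  V1 = 155·(cos(163.8°) + j·sin(163.8°)) = -148.8 + j43.24 V
  V2 = 60.3·(cos(-78.3°) + j·sin(-78.3°)) = 12.23 - j59.05 V
  V3 = 220·(cos(-114.5°) + j·sin(-114.5°)) = -91.23 - j200.2 V
Step 2 — Sum components: V_total = -227.8 - j216 V.
Step 3 — Convert to polar: |V_total| = 314 V, ∠V_total = -136.5°.

V_total = 314∠-136.5° V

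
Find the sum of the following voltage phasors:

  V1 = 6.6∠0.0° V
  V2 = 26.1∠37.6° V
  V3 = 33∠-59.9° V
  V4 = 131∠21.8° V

Step 1 — Convert each phasor to rectangular form:
  V1 = 6.6·(cos(0.0°) + j·sin(0.0°)) = 6.6 V
  V2 = 26.1·(cos(37.6°) + j·sin(37.6°)) = 20.68 + j15.92 V
  V3 = 33·(cos(-59.9°) + j·sin(-59.9°)) = 16.55 - j28.55 V
  V4 = 131·(cos(21.8°) + j·sin(21.8°)) = 121.6 + j48.65 V
Step 2 — Sum components: V_total = 165.5 + j36.02 V.
Step 3 — Convert to polar: |V_total| = 169.3 V, ∠V_total = 12.3°.

V_total = 169.3∠12.3° V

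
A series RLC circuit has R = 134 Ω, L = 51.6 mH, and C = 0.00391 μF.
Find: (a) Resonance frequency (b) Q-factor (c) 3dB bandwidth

Step 1 — Resonance: ω₀ = 1/√(LC) = 1/√(0.0516·3.91e-09) = 7.04e+04 rad/s.
Step 2 — f₀ = ω₀/(2π) = 1.12e+04 Hz.
Step 3 — Series Q: Q = ω₀L/R = 7.04e+04·0.0516/134 = 27.11.
Step 4 — Bandwidth: Δω = ω₀/Q = 2597 rad/s; BW = Δω/(2π) = 413.3 Hz.

(a) f₀ = 1.12e+04 Hz  (b) Q = 27.11  (c) BW = 413.3 Hz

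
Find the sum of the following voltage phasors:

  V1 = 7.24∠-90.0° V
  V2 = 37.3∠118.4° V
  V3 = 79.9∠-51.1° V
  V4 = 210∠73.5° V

Step 1 — Convert each phasor to rectangular form:
  V1 = 7.24·(cos(-90.0°) + j·sin(-90.0°)) = 0 - j7.24 V
  V2 = 37.3·(cos(118.4°) + j·sin(118.4°)) = -17.74 + j32.81 V
  V3 = 79.9·(cos(-51.1°) + j·sin(-51.1°)) = 50.17 - j62.18 V
  V4 = 210·(cos(73.5°) + j·sin(73.5°)) = 59.64 + j201.4 V
Step 2 — Sum components: V_total = 92.08 + j164.7 V.
Step 3 — Convert to polar: |V_total| = 188.7 V, ∠V_total = 60.8°.

V_total = 188.7∠60.8° V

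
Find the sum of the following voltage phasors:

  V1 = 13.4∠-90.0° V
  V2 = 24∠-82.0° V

Step 1 — Convert each phasor to rectangular form:
  V1 = 13.4·(cos(-90.0°) + j·sin(-90.0°)) = 0 - j13.4 V
  V2 = 24·(cos(-82.0°) + j·sin(-82.0°)) = 3.34 - j23.77 V
Step 2 — Sum components: V_total = 3.34 - j37.17 V.
Step 3 — Convert to polar: |V_total| = 37.32 V, ∠V_total = -84.9°.

V_total = 37.32∠-84.9° V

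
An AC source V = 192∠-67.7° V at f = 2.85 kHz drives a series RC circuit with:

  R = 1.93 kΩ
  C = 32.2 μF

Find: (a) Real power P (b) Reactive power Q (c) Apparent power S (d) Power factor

Step 1 — Angular frequency: ω = 2π·f = 2π·2850 = 1.791e+04 rad/s.
Step 2 — Component impedances:
  R: Z = R = 1930 Ω
  C: Z = 1/(jωC) = -j/(ω·C) = 0 - j1.734 Ω
Step 3 — Series combination: Z_total = R + C = 1930 - j1.734 Ω = 1930∠-0.1° Ω.
Step 4 — Source phasor: V = 192∠-67.7° V = 72.86 - j177.6 V.
Step 5 — Current: I = V / Z = 0.03783 - j0.09201 A = 0.09948∠-67.6° A.
Step 6 — Complex power: S = V·I* = 19.1 - j0.01716 VA.
Step 7 — Real power: P = Re(S) = 19.1 W.
Step 8 — Reactive power: Q = Im(S) = -0.01716 VAR.
Step 9 — Apparent power: |S| = 19.1 VA.
Step 10 — Power factor: PF = P/|S| = 1 (leading).

(a) P = 19.1 W  (b) Q = -0.01716 VAR  (c) S = 19.1 VA  (d) PF = 1 (leading)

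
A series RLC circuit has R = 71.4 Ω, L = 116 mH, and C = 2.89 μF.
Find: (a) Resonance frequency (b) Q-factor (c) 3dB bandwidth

Step 1 — Resonance condition Im(Z)=0 gives ω₀ = 1/√(LC).
Step 2 — ω₀ = 1/√(0.116·2.89e-06) = 1727 rad/s.
Step 3 — f₀ = ω₀/(2π) = 274.9 Hz.
Step 4 — Series Q: Q = ω₀L/R = 1727·0.116/71.4 = 2.806.
Step 5 — 3dB bandwidth: Δω = ω₀/Q = 615.5 rad/s; BW = Δω/(2π) = 97.96 Hz.

(a) f₀ = 274.9 Hz  (b) Q = 2.806  (c) BW = 97.96 Hz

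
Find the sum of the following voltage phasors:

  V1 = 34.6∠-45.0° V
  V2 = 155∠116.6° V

Step 1 — Convert each phasor to rectangular form:
  V1 = 34.6·(cos(-45.0°) + j·sin(-45.0°)) = 24.47 - j24.47 V
  V2 = 155·(cos(116.6°) + j·sin(116.6°)) = -69.4 + j138.6 V
Step 2 — Sum components: V_total = -44.94 + j114.1 V.
Step 3 — Convert to polar: |V_total| = 122.7 V, ∠V_total = 111.5°.

V_total = 122.7∠111.5° V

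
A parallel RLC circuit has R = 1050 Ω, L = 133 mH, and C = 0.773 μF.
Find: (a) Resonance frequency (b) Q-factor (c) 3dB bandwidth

Step 1 — Resonance: ω₀ = 1/√(LC) = 1/√(0.133·7.73e-07) = 3119 rad/s.
Step 2 — f₀ = ω₀/(2π) = 496.4 Hz.
Step 3 — Parallel Q: Q = R/(ω₀L) = 1050/(3119·0.133) = 2.531.
Step 4 — Bandwidth: Δω = ω₀/Q = 1232 rad/s; BW = Δω/(2π) = 196.1 Hz.

(a) f₀ = 496.4 Hz  (b) Q = 2.531  (c) BW = 196.1 Hz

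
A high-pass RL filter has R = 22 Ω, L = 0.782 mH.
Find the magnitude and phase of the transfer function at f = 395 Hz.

Step 1 — Angular frequency: ω = 2π·395 = 2482 rad/s.
Step 2 — Transfer function: H(jω) = jωL/(R + jωL).
Step 3 — Numerator jωL = j·1.941; denominator R + jωL = 22 + j1.941.
Step 4 — H = 0.007722 + j0.08754.
Step 5 — Magnitude: |H| = 0.08788 (-21.1 dB); phase: φ = 85.0°.

|H| = 0.08788 (-21.1 dB), φ = 85.0°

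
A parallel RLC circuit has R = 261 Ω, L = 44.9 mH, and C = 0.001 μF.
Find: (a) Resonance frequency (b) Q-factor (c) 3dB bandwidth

Step 1 — Resonance: ω₀ = 1/√(LC) = 1/√(0.0449·1e-09) = 1.492e+05 rad/s.
Step 2 — f₀ = ω₀/(2π) = 2.375e+04 Hz.
Step 3 — Parallel Q: Q = R/(ω₀L) = 261/(1.492e+05·0.0449) = 0.03895.
Step 4 — Bandwidth: Δω = ω₀/Q = 3.831e+06 rad/s; BW = Δω/(2π) = 6.098e+05 Hz.

(a) f₀ = 2.375e+04 Hz  (b) Q = 0.03895  (c) BW = 6.098e+05 Hz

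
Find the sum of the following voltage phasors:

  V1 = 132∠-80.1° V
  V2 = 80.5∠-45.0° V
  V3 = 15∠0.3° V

Step 1 — Convert each phasor to rectangular form:
  V1 = 132·(cos(-80.1°) + j·sin(-80.1°)) = 22.69 - j130 V
  V2 = 80.5·(cos(-45.0°) + j·sin(-45.0°)) = 56.92 - j56.92 V
  V3 = 15·(cos(0.3°) + j·sin(0.3°)) = 15 + j0.07854 V
Step 2 — Sum components: V_total = 94.62 - j186.9 V.
Step 3 — Convert to polar: |V_total| = 209.5 V, ∠V_total = -63.1°.

V_total = 209.5∠-63.1° V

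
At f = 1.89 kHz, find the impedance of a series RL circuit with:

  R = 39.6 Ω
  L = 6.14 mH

Step 1 — Angular frequency: ω = 2π·f = 2π·1890 = 1.188e+04 rad/s.
Step 2 — Component impedances:
  R: Z = R = 39.6 Ω
  L: Z = jωL = j·1.188e+04·0.00614 = 0 + j72.91 Ω
Step 3 — Series combination: Z_total = R + L = 39.6 + j72.91 Ω = 82.97∠61.5° Ω.

Z = 39.6 + j72.91 Ω = 82.97∠61.5° Ω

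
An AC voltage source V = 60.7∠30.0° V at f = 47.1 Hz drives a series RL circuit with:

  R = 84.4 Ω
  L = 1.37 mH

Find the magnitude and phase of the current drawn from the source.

Step 1 — Angular frequency: ω = 2π·f = 2π·47.1 = 295.9 rad/s.
Step 2 — Component impedances:
  R: Z = R = 84.4 Ω
  L: Z = jωL = j·295.9·0.00137 = 0 + j0.4054 Ω
Step 3 — Series combination: Z_total = R + L = 84.4 + j0.4054 Ω = 84.4∠0.3° Ω.
Step 4 — Source phasor: V = 60.7∠30.0° V = 52.57 + j30.35 V.
Step 5 — Ohm's law: I = V / Z_total = (52.57 + j30.35) / (84.4 + j0.4054) = 0.6246 + j0.3566 A.
Step 6 — Convert to polar: |I| = 0.7192 A, ∠I = 29.7°.

I = 0.7192∠29.7° A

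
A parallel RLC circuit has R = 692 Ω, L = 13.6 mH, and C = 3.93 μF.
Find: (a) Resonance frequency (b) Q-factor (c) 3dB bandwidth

Step 1 — Resonance: ω₀ = 1/√(LC) = 1/√(0.0136·3.93e-06) = 4325 rad/s.
Step 2 — f₀ = ω₀/(2π) = 688.4 Hz.
Step 3 — Parallel Q: Q = R/(ω₀L) = 692/(4325·0.0136) = 11.76.
Step 4 — Bandwidth: Δω = ω₀/Q = 367.7 rad/s; BW = Δω/(2π) = 58.52 Hz.

(a) f₀ = 688.4 Hz  (b) Q = 11.76  (c) BW = 58.52 Hz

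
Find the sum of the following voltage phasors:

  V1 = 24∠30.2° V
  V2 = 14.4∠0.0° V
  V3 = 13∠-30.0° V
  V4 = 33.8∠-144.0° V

Step 1 — Convert each phasor to rectangular form:
  V1 = 24·(cos(30.2°) + j·sin(30.2°)) = 20.74 + j12.07 V
  V2 = 14.4·(cos(0.0°) + j·sin(0.0°)) = 14.4 V
  V3 = 13·(cos(-30.0°) + j·sin(-30.0°)) = 11.26 - j6.5 V
  V4 = 33.8·(cos(-144.0°) + j·sin(-144.0°)) = -27.34 - j19.87 V
Step 2 — Sum components: V_total = 19.06 - j14.29 V.
Step 3 — Convert to polar: |V_total| = 23.82 V, ∠V_total = -36.9°.

V_total = 23.82∠-36.9° V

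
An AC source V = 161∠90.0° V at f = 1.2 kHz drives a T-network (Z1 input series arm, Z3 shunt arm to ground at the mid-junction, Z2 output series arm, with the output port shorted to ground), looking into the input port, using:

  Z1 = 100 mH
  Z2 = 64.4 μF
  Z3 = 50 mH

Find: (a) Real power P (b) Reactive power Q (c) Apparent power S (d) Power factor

Step 1 — Angular frequency: ω = 2π·f = 2π·1200 = 7540 rad/s.
Step 2 — Component impedances:
  Z1: Z = jωL = j·7540·0.1 = 0 + j754 Ω
  Z2: Z = 1/(jωC) = -j/(ω·C) = 0 - j2.059 Ω
  Z3: Z = jωL = j·7540·0.05 = 0 + j377 Ω
Step 3 — With the output port shorted to ground, the output series arm Z2 runs from the junction to ground; the shunt arm Z3 also runs from the junction to ground. They appear in parallel: Z3 || Z2 = 0 - j2.071 Ω.
Step 4 — Series with input arm Z1: Z_in = Z1 + (Z3 || Z2) = 0 + j751.9 Ω = 751.9∠90.0° Ω.
Step 5 — Source phasor: V = 161∠90.0° V = 0 + j161 V.
Step 6 — Current: I = V / Z = 0.2141 A = 0.2141∠-0.0° A.
Step 7 — Complex power: S = V·I* = 0 + j34.47 VA.
Step 8 — Real power: P = Re(S) = 0 W.
Step 9 — Reactive power: Q = Im(S) = 34.47 VAR.
Step 10 — Apparent power: |S| = 34.47 VA.
Step 11 — Power factor: PF = P/|S| = 0 (lagging).

(a) P = 0 W  (b) Q = 34.47 VAR  (c) S = 34.47 VA  (d) PF = 0 (lagging)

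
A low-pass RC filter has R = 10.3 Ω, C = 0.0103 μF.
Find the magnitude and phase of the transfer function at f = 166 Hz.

Step 1 — Angular frequency: ω = 2π·166 = 1043 rad/s.
Step 2 — Transfer function: H(jω) = 1/(1 + jωRC).
Step 3 — Denominator: 1 + jωRC = 1 + j·1043·10.3·1.03e-08 = 1 + j0.0001107.
Step 4 — H = 1 - j0.0001107.
Step 5 — Magnitude: |H| = 1 (-0.0 dB); phase: φ = -0.0°.

|H| = 1 (-0.0 dB), φ = -0.0°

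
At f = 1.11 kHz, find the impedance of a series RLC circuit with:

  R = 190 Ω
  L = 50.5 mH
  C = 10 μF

Step 1 — Angular frequency: ω = 2π·f = 2π·1110 = 6974 rad/s.
Step 2 — Component impedances:
  R: Z = R = 190 Ω
  L: Z = jωL = j·6974·0.0505 = 0 + j352.2 Ω
  C: Z = 1/(jωC) = -j/(ω·C) = 0 - j14.34 Ω
Step 3 — Series combination: Z_total = R + L + C = 190 + j337.9 Ω = 387.6∠60.6° Ω.

Z = 190 + j337.9 Ω = 387.6∠60.6° Ω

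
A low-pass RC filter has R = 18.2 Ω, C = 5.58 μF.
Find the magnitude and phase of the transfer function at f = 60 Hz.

Step 1 — Angular frequency: ω = 2π·60 = 377 rad/s.
Step 2 — Transfer function: H(jω) = 1/(1 + jωRC).
Step 3 — Denominator: 1 + jωRC = 1 + j·377·18.2·5.58e-06 = 1 + j0.03829.
Step 4 — H = 0.9985 - j0.03823.
Step 5 — Magnitude: |H| = 0.9993 (-0.0 dB); phase: φ = -2.2°.

|H| = 0.9993 (-0.0 dB), φ = -2.2°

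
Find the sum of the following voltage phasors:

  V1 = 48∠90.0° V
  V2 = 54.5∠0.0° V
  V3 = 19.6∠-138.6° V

Step 1 — Convert each phasor to rectangular form:
  V1 = 48·(cos(90.0°) + j·sin(90.0°)) = 0 + j48 V
  V2 = 54.5·(cos(0.0°) + j·sin(0.0°)) = 54.5 V
  V3 = 19.6·(cos(-138.6°) + j·sin(-138.6°)) = -14.7 - j12.96 V
Step 2 — Sum components: V_total = 39.8 + j35.04 V.
Step 3 — Convert to polar: |V_total| = 53.02 V, ∠V_total = 41.4°.

V_total = 53.02∠41.4° V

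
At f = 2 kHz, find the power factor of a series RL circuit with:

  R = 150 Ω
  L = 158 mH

Step 1 — Angular frequency: ω = 2π·f = 2π·2000 = 1.257e+04 rad/s.
Step 2 — Component impedances:
  R: Z = R = 150 Ω
  L: Z = jωL = j·1.257e+04·0.158 = 0 + j1985 Ω
Step 3 — Series combination: Z_total = R + L = 150 + j1985 Ω = 1991∠85.7° Ω.
Step 4 — Power factor: PF = cos(φ) = Re(Z)/|Z| = 150/1991.14 = 0.07533.
Step 5 — Type: Im(Z) = 1985 ⇒ lagging (phase φ = 85.7°).

PF = 0.07533 (lagging, φ = 85.7°)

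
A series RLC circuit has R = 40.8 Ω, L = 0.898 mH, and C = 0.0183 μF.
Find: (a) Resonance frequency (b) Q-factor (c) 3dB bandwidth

Step 1 — Resonance: ω₀ = 1/√(LC) = 1/√(0.000898·1.83e-08) = 2.467e+05 rad/s.
Step 2 — f₀ = ω₀/(2π) = 3.926e+04 Hz.
Step 3 — Series Q: Q = ω₀L/R = 2.467e+05·0.000898/40.8 = 5.429.
Step 4 — Bandwidth: Δω = ω₀/Q = 4.543e+04 rad/s; BW = Δω/(2π) = 7231 Hz.

(a) f₀ = 3.926e+04 Hz  (b) Q = 5.429  (c) BW = 7231 Hz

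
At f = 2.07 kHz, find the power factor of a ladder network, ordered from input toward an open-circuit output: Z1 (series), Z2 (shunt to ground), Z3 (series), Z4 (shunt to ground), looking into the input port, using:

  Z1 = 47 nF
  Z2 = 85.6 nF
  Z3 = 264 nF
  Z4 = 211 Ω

Step 1 — Angular frequency: ω = 2π·f = 2π·2070 = 1.301e+04 rad/s.
Step 2 — Component impedances:
  Z1: Z = 1/(jωC) = -j/(ω·C) = 0 - j1636 Ω
  Z2: Z = 1/(jωC) = -j/(ω·C) = 0 - j898.2 Ω
  Z3: Z = 1/(jωC) = -j/(ω·C) = 0 - j291.2 Ω
  Z4: Z = R = 211 Ω
Step 3 — Ladder network (open output): work backward from the far end, alternating series and parallel combinations. Z_in = 116.7 - j1877 Ω = 1880∠-86.4° Ω.
Step 4 — Power factor: PF = cos(φ) = Re(Z)/|Z| = 116.65/1880.1 = 0.06204.
Step 5 — Type: Im(Z) = -1877 ⇒ leading (phase φ = -86.4°).

PF = 0.06204 (leading, φ = -86.4°)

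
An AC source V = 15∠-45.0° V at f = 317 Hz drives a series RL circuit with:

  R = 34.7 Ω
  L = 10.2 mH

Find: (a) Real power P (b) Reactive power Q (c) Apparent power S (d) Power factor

Step 1 — Angular frequency: ω = 2π·f = 2π·317 = 1992 rad/s.
Step 2 — Component impedances:
  R: Z = R = 34.7 Ω
  L: Z = jωL = j·1992·0.0102 = 0 + j20.32 Ω
Step 3 — Series combination: Z_total = R + L = 34.7 + j20.32 Ω = 40.21∠30.3° Ω.
Step 4 — Source phasor: V = 15∠-45.0° V = 10.61 - j10.61 V.
Step 5 — Current: I = V / Z = 0.09436 - j0.3609 A = 0.373∠-75.3° A.
Step 6 — Complex power: S = V·I* = 4.829 + j2.827 VA.
Step 7 — Real power: P = Re(S) = 4.829 W.
Step 8 — Reactive power: Q = Im(S) = 2.827 VAR.
Step 9 — Apparent power: |S| = 5.596 VA.
Step 10 — Power factor: PF = P/|S| = 0.863 (lagging).

(a) P = 4.829 W  (b) Q = 2.827 VAR  (c) S = 5.596 VA  (d) PF = 0.863 (lagging)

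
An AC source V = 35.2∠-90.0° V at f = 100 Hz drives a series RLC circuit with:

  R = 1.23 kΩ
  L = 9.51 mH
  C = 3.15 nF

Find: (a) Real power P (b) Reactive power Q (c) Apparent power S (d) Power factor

Step 1 — Angular frequency: ω = 2π·f = 2π·100 = 628.3 rad/s.
Step 2 — Component impedances:
  R: Z = R = 1230 Ω
  L: Z = jωL = j·628.3·0.00951 = 0 + j5.975 Ω
  C: Z = 1/(jωC) = -j/(ω·C) = 0 - j5.053e+05 Ω
Step 3 — Series combination: Z_total = R + L + C = 1230 - j5.052e+05 Ω = 5.052e+05∠-89.9° Ω.
Step 4 — Source phasor: V = 35.2∠-90.0° V = 0 - j35.2 V.
Step 5 — Current: I = V / Z = 6.967e-05 - j1.696e-07 A = 6.967e-05∠-0.1° A.
Step 6 — Complex power: S = V·I* = 5.97e-06 - j0.002452 VA.
Step 7 — Real power: P = Re(S) = 5.97e-06 W.
Step 8 — Reactive power: Q = Im(S) = -0.002452 VAR.
Step 9 — Apparent power: |S| = 0.002452 VA.
Step 10 — Power factor: PF = P/|S| = 0.002434 (leading).

(a) P = 5.97e-06 W  (b) Q = -0.002452 VAR  (c) S = 0.002452 VA  (d) PF = 0.002434 (leading)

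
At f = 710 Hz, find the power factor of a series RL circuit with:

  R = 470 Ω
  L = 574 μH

Step 1 — Angular frequency: ω = 2π·f = 2π·710 = 4461 rad/s.
Step 2 — Component impedances:
  R: Z = R = 470 Ω
  L: Z = jωL = j·4461·0.000574 = 0 + j2.561 Ω
Step 3 — Series combination: Z_total = R + L = 470 + j2.561 Ω = 470∠0.3° Ω.
Step 4 — Power factor: PF = cos(φ) = Re(Z)/|Z| = 470/470 = 1.
Step 5 — Type: Im(Z) = 2.561 ⇒ lagging (phase φ = 0.3°).

PF = 1 (lagging, φ = 0.3°)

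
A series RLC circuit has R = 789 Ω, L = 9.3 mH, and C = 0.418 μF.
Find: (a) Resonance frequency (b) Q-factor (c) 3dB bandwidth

Step 1 — Resonance: ω₀ = 1/√(LC) = 1/√(0.0093·4.18e-07) = 1.604e+04 rad/s.
Step 2 — f₀ = ω₀/(2π) = 2553 Hz.
Step 3 — Series Q: Q = ω₀L/R = 1.604e+04·0.0093/789 = 0.189.
Step 4 — Bandwidth: Δω = ω₀/Q = 8.484e+04 rad/s; BW = Δω/(2π) = 1.35e+04 Hz.

(a) f₀ = 2553 Hz  (b) Q = 0.189  (c) BW = 1.35e+04 Hz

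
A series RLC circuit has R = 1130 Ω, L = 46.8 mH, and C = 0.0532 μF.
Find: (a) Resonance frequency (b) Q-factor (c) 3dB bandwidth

Step 1 — Resonance: ω₀ = 1/√(LC) = 1/√(0.0468·5.32e-08) = 2.004e+04 rad/s.
Step 2 — f₀ = ω₀/(2π) = 3190 Hz.
Step 3 — Series Q: Q = ω₀L/R = 2.004e+04·0.0468/1130 = 0.83.
Step 4 — Bandwidth: Δω = ω₀/Q = 2.415e+04 rad/s; BW = Δω/(2π) = 3843 Hz.

(a) f₀ = 3190 Hz  (b) Q = 0.83  (c) BW = 3843 Hz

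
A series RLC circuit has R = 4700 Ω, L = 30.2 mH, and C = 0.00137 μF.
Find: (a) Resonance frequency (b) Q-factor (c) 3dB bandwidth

Step 1 — Resonance: ω₀ = 1/√(LC) = 1/√(0.0302·1.37e-09) = 1.555e+05 rad/s.
Step 2 — f₀ = ω₀/(2π) = 2.474e+04 Hz.
Step 3 — Series Q: Q = ω₀L/R = 1.555e+05·0.0302/4700 = 0.999.
Step 4 — Bandwidth: Δω = ω₀/Q = 1.556e+05 rad/s; BW = Δω/(2π) = 2.477e+04 Hz.

(a) f₀ = 2.474e+04 Hz  (b) Q = 0.999  (c) BW = 2.477e+04 Hz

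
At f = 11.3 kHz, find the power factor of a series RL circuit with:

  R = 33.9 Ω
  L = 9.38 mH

Step 1 — Angular frequency: ω = 2π·f = 2π·1.13e+04 = 7.1e+04 rad/s.
Step 2 — Component impedances:
  R: Z = R = 33.9 Ω
  L: Z = jωL = j·7.1e+04·0.00938 = 0 + j666 Ω
Step 3 — Series combination: Z_total = R + L = 33.9 + j666 Ω = 666.8∠87.1° Ω.
Step 4 — Power factor: PF = cos(φ) = Re(Z)/|Z| = 33.9/666.8 = 0.05084.
Step 5 — Type: Im(Z) = 666 ⇒ lagging (phase φ = 87.1°).

PF = 0.05084 (lagging, φ = 87.1°)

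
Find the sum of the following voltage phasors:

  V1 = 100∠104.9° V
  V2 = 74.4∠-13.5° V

Step 1 — Convert each phasor to rectangular form:
  V1 = 100·(cos(104.9°) + j·sin(104.9°)) = -25.71 + j96.64 V
  V2 = 74.4·(cos(-13.5°) + j·sin(-13.5°)) = 72.34 - j17.37 V
Step 2 — Sum components: V_total = 46.63 + j79.27 V.
Step 3 — Convert to polar: |V_total| = 91.97 V, ∠V_total = 59.5°.

V_total = 91.97∠59.5° V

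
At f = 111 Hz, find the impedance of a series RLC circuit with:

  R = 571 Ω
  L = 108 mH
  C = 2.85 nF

Step 1 — Angular frequency: ω = 2π·f = 2π·111 = 697.4 rad/s.
Step 2 — Component impedances:
  R: Z = R = 571 Ω
  L: Z = jωL = j·697.4·0.108 = 0 + j75.32 Ω
  C: Z = 1/(jωC) = -j/(ω·C) = 0 - j5.031e+05 Ω
Step 3 — Series combination: Z_total = R + L + C = 571 - j5.03e+05 Ω = 5.03e+05∠-89.9° Ω.

Z = 571 - j5.03e+05 Ω = 5.03e+05∠-89.9° Ω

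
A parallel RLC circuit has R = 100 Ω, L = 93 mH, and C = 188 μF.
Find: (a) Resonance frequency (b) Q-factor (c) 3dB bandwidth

Step 1 — Resonance: ω₀ = 1/√(LC) = 1/√(0.093·0.000188) = 239.2 rad/s.
Step 2 — f₀ = ω₀/(2π) = 38.06 Hz.
Step 3 — Parallel Q: Q = R/(ω₀L) = 100/(239.2·0.093) = 4.496.
Step 4 — Bandwidth: Δω = ω₀/Q = 53.19 rad/s; BW = Δω/(2π) = 8.466 Hz.

(a) f₀ = 38.06 Hz  (b) Q = 4.496  (c) BW = 8.466 Hz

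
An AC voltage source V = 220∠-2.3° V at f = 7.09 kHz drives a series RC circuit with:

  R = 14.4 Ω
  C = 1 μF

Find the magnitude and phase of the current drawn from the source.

Step 1 — Angular frequency: ω = 2π·f = 2π·7090 = 4.455e+04 rad/s.
Step 2 — Component impedances:
  R: Z = R = 14.4 Ω
  C: Z = 1/(jωC) = -j/(ω·C) = 0 - j22.45 Ω
Step 3 — Series combination: Z_total = R + C = 14.4 - j22.45 Ω = 26.67∠-57.3° Ω.
Step 4 — Source phasor: V = 220∠-2.3° V = 219.8 - j8.829 V.
Step 5 — Ohm's law: I = V / Z_total = (219.8 - j8.829) / (14.4 - j22.45) = 4.729 + j6.759 A.
Step 6 — Convert to polar: |I| = 8.249 A, ∠I = 55.0°.

I = 8.249∠55.0° A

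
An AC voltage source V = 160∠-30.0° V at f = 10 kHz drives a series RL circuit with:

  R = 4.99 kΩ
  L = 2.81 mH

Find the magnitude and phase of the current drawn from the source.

Step 1 — Angular frequency: ω = 2π·f = 2π·1e+04 = 6.283e+04 rad/s.
Step 2 — Component impedances:
  R: Z = R = 4990 Ω
  L: Z = jωL = j·6.283e+04·0.00281 = 0 + j176.6 Ω
Step 3 — Series combination: Z_total = R + L = 4990 + j176.6 Ω = 4993∠2.0° Ω.
Step 4 — Source phasor: V = 160∠-30.0° V = 138.6 - j80 V.
Step 5 — Ohm's law: I = V / Z_total = (138.6 - j80) / (4990 + j176.6) = 0.02717 - j0.01699 A.
Step 6 — Convert to polar: |I| = 0.03204 A, ∠I = -32.0°.

I = 0.03204∠-32.0° A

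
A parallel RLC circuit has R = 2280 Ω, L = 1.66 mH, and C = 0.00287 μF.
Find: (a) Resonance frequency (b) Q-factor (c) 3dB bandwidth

Step 1 — Resonance: ω₀ = 1/√(LC) = 1/√(0.00166·2.87e-09) = 4.581e+05 rad/s.
Step 2 — f₀ = ω₀/(2π) = 7.292e+04 Hz.
Step 3 — Parallel Q: Q = R/(ω₀L) = 2280/(4.581e+05·0.00166) = 2.998.
Step 4 — Bandwidth: Δω = ω₀/Q = 1.528e+05 rad/s; BW = Δω/(2π) = 2.432e+04 Hz.

(a) f₀ = 7.292e+04 Hz  (b) Q = 2.998  (c) BW = 2.432e+04 Hz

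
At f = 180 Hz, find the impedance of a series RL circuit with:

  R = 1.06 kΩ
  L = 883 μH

Step 1 — Angular frequency: ω = 2π·f = 2π·180 = 1131 rad/s.
Step 2 — Component impedances:
  R: Z = R = 1060 Ω
  L: Z = jωL = j·1131·0.000883 = 0 + j0.9986 Ω
Step 3 — Series combination: Z_total = R + L = 1060 + j0.9986 Ω = 1060∠0.1° Ω.

Z = 1060 + j0.9986 Ω = 1060∠0.1° Ω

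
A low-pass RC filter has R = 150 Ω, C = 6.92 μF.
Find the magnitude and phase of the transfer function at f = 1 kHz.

Step 1 — Angular frequency: ω = 2π·1000 = 6283 rad/s.
Step 2 — Transfer function: H(jω) = 1/(1 + jωRC).
Step 3 — Denominator: 1 + jωRC = 1 + j·6283·150·6.92e-06 = 1 + j6.522.
Step 4 — H = 0.02297 - j0.1498.
Step 5 — Magnitude: |H| = 0.1516 (-16.4 dB); phase: φ = -81.3°.

|H| = 0.1516 (-16.4 dB), φ = -81.3°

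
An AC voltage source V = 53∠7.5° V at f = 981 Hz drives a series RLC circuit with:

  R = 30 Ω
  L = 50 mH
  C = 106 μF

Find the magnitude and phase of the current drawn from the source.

Step 1 — Angular frequency: ω = 2π·f = 2π·981 = 6164 rad/s.
Step 2 — Component impedances:
  R: Z = R = 30 Ω
  L: Z = jωL = j·6164·0.05 = 0 + j308.2 Ω
  C: Z = 1/(jωC) = -j/(ω·C) = 0 - j1.531 Ω
Step 3 — Series combination: Z_total = R + L + C = 30 + j306.7 Ω = 308.1∠84.4° Ω.
Step 4 — Source phasor: V = 53∠7.5° V = 52.55 + j6.918 V.
Step 5 — Ohm's law: I = V / Z_total = (52.55 + j6.918) / (30 + j306.7) = 0.03895 - j0.1675 A.
Step 6 — Convert to polar: |I| = 0.172 A, ∠I = -76.9°.

I = 0.172∠-76.9° A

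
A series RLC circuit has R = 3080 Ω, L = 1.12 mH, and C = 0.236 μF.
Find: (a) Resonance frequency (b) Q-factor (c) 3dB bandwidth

Step 1 — Resonance: ω₀ = 1/√(LC) = 1/√(0.00112·2.36e-07) = 6.151e+04 rad/s.
Step 2 — f₀ = ω₀/(2π) = 9789 Hz.
Step 3 — Series Q: Q = ω₀L/R = 6.151e+04·0.00112/3080 = 0.02237.
Step 4 — Bandwidth: Δω = ω₀/Q = 2.75e+06 rad/s; BW = Δω/(2π) = 4.377e+05 Hz.

(a) f₀ = 9789 Hz  (b) Q = 0.02237  (c) BW = 4.377e+05 Hz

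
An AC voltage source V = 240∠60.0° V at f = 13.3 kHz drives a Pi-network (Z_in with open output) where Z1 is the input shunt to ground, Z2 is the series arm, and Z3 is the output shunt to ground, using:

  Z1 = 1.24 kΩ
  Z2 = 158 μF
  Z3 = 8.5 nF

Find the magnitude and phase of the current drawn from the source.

Step 1 — Angular frequency: ω = 2π·f = 2π·1.33e+04 = 8.357e+04 rad/s.
Step 2 — Component impedances:
  Z1: Z = R = 1240 Ω
  Z2: Z = 1/(jωC) = -j/(ω·C) = 0 - j0.07574 Ω
  Z3: Z = 1/(jωC) = -j/(ω·C) = 0 - j1408 Ω
Step 3 — With open output, the series arm Z2 and the output shunt Z3 appear in series to ground: Z2 + Z3 = 0 - j1408 Ω.
Step 4 — Parallel with input shunt Z1: Z_in = Z1 || (Z2 + Z3) = 698.3 - j615 Ω = 930.5∠-41.4° Ω.
Step 5 — Source phasor: V = 240∠60.0° V = 120 + j207.8 V.
Step 6 — Ohm's law: I = V / Z_total = (120 + j207.8) / (698.3 - j615) = -0.05085 + j0.2529 A.
Step 7 — Convert to polar: |I| = 0.2579 A, ∠I = 101.4°.

I = 0.2579∠101.4° A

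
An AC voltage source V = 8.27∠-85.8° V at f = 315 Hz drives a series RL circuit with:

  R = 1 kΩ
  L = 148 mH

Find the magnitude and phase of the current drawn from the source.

Step 1 — Angular frequency: ω = 2π·f = 2π·315 = 1979 rad/s.
Step 2 — Component impedances:
  R: Z = R = 1000 Ω
  L: Z = jωL = j·1979·0.148 = 0 + j292.9 Ω
Step 3 — Series combination: Z_total = R + L = 1000 + j292.9 Ω = 1042∠16.3° Ω.
Step 4 — Source phasor: V = 8.27∠-85.8° V = 0.6057 - j8.248 V.
Step 5 — Ohm's law: I = V / Z_total = (0.6057 - j8.248) / (1000 + j292.9) = -0.001667 - j0.007759 A.
Step 6 — Convert to polar: |I| = 0.007937 A, ∠I = -102.1°.

I = 0.007937∠-102.1° A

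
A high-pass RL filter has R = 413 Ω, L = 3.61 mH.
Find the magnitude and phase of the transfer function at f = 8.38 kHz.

Step 1 — Angular frequency: ω = 2π·8380 = 5.265e+04 rad/s.
Step 2 — Transfer function: H(jω) = jωL/(R + jωL).
Step 3 — Numerator jωL = j·190.1; denominator R + jωL = 413 + j190.1.
Step 4 — H = 0.1748 + j0.3798.
Step 5 — Magnitude: |H| = 0.4181 (-7.6 dB); phase: φ = 65.3°.

|H| = 0.4181 (-7.6 dB), φ = 65.3°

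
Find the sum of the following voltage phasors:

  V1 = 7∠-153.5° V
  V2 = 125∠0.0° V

Step 1 — Convert each phasor to rectangular form:
  V1 = 7·(cos(-153.5°) + j·sin(-153.5°)) = -6.265 - j3.123 V
  V2 = 125·(cos(0.0°) + j·sin(0.0°)) = 125 V
Step 2 — Sum components: V_total = 118.7 - j3.123 V.
Step 3 — Convert to polar: |V_total| = 118.8 V, ∠V_total = -1.5°.

V_total = 118.8∠-1.5° V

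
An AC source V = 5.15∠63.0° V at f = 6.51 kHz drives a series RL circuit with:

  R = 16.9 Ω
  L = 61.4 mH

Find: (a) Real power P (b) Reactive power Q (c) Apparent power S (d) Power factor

Step 1 — Angular frequency: ω = 2π·f = 2π·6510 = 4.09e+04 rad/s.
Step 2 — Component impedances:
  R: Z = R = 16.9 Ω
  L: Z = jωL = j·4.09e+04·0.0614 = 0 + j2511 Ω
Step 3 — Series combination: Z_total = R + L = 16.9 + j2511 Ω = 2512∠89.6° Ω.
Step 4 — Source phasor: V = 5.15∠63.0° V = 2.338 + j4.589 V.
Step 5 — Current: I = V / Z = 0.001833 - j0.0009186 A = 0.002051∠-26.6° A.
Step 6 — Complex power: S = V·I* = 7.106e-05 + j0.01056 VA.
Step 7 — Real power: P = Re(S) = 7.106e-05 W.
Step 8 — Reactive power: Q = Im(S) = 0.01056 VAR.
Step 9 — Apparent power: |S| = 0.01056 VA.
Step 10 — Power factor: PF = P/|S| = 0.006729 (lagging).

(a) P = 7.106e-05 W  (b) Q = 0.01056 VAR  (c) S = 0.01056 VA  (d) PF = 0.006729 (lagging)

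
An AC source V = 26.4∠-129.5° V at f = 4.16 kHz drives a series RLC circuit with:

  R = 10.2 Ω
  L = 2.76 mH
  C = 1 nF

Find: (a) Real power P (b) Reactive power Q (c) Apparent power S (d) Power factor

Step 1 — Angular frequency: ω = 2π·f = 2π·4160 = 2.614e+04 rad/s.
Step 2 — Component impedances:
  R: Z = R = 10.2 Ω
  L: Z = jωL = j·2.614e+04·0.00276 = 0 + j72.14 Ω
  C: Z = 1/(jωC) = -j/(ω·C) = 0 - j3.826e+04 Ω
Step 3 — Series combination: Z_total = R + L + C = 10.2 - j3.819e+04 Ω = 3.819e+04∠-90.0° Ω.
Step 4 — Source phasor: V = 26.4∠-129.5° V = -16.79 - j20.37 V.
Step 5 — Current: I = V / Z = 0.0005333 - j0.0004399 A = 0.0006913∠-39.5° A.
Step 6 — Complex power: S = V·I* = 4.875e-06 - j0.01825 VA.
Step 7 — Real power: P = Re(S) = 4.875e-06 W.
Step 8 — Reactive power: Q = Im(S) = -0.01825 VAR.
Step 9 — Apparent power: |S| = 0.01825 VA.
Step 10 — Power factor: PF = P/|S| = 0.0002671 (leading).

(a) P = 4.875e-06 W  (b) Q = -0.01825 VAR  (c) S = 0.01825 VA  (d) PF = 0.0002671 (leading)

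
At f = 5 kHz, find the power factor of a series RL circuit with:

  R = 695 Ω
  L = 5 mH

Step 1 — Angular frequency: ω = 2π·f = 2π·5000 = 3.142e+04 rad/s.
Step 2 — Component impedances:
  R: Z = R = 695 Ω
  L: Z = jωL = j·3.142e+04·0.005 = 0 + j157.1 Ω
Step 3 — Series combination: Z_total = R + L = 695 + j157.1 Ω = 712.5∠12.7° Ω.
Step 4 — Power factor: PF = cos(φ) = Re(Z)/|Z| = 695/712.5 = 0.9754.
Step 5 — Type: Im(Z) = 157.1 ⇒ lagging (phase φ = 12.7°).

PF = 0.9754 (lagging, φ = 12.7°)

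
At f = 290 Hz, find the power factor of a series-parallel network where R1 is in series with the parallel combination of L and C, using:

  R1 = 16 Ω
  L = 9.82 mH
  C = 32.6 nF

Step 1 — Angular frequency: ω = 2π·f = 2π·290 = 1822 rad/s.
Step 2 — Component impedances:
  R1: Z = R = 16 Ω
  L: Z = jωL = j·1822·0.00982 = 0 + j17.89 Ω
  C: Z = 1/(jωC) = -j/(ω·C) = 0 - j1.683e+04 Ω
Step 3 — Parallel branch: L || C = 1/(1/L + 1/C) = 0 + j17.91 Ω.
Step 4 — Series with R1: Z_total = R1 + (L || C) = 16 + j17.91 Ω = 24.02∠48.2° Ω.
Step 5 — Power factor: PF = cos(φ) = Re(Z)/|Z| = 16/24.018 = 0.6662.
Step 6 — Type: Im(Z) = 17.91 ⇒ lagging (phase φ = 48.2°).

PF = 0.6662 (lagging, φ = 48.2°)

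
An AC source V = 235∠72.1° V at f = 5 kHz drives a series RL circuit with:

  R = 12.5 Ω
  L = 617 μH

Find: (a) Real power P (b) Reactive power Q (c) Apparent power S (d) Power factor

Step 1 — Angular frequency: ω = 2π·f = 2π·5000 = 3.142e+04 rad/s.
Step 2 — Component impedances:
  R: Z = R = 12.5 Ω
  L: Z = jωL = j·3.142e+04·0.000617 = 0 + j19.38 Ω
Step 3 — Series combination: Z_total = R + L = 12.5 + j19.38 Ω = 23.06∠57.2° Ω.
Step 4 — Source phasor: V = 235∠72.1° V = 72.23 + j223.6 V.
Step 5 — Current: I = V / Z = 9.845 + j2.623 A = 10.19∠14.9° A.
Step 6 — Complex power: S = V·I* = 1298 + j2012 VA.
Step 7 — Real power: P = Re(S) = 1298 W.
Step 8 — Reactive power: Q = Im(S) = 2012 VAR.
Step 9 — Apparent power: |S| = 2394 VA.
Step 10 — Power factor: PF = P/|S| = 0.542 (lagging).

(a) P = 1298 W  (b) Q = 2012 VAR  (c) S = 2394 VA  (d) PF = 0.542 (lagging)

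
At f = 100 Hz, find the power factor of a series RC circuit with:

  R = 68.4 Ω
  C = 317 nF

Step 1 — Angular frequency: ω = 2π·f = 2π·100 = 628.3 rad/s.
Step 2 — Component impedances:
  R: Z = R = 68.4 Ω
  C: Z = 1/(jωC) = -j/(ω·C) = 0 - j5021 Ω
Step 3 — Series combination: Z_total = R + C = 68.4 - j5021 Ω = 5021∠-89.2° Ω.
Step 4 — Power factor: PF = cos(φ) = Re(Z)/|Z| = 68.4/5021 = 0.01362.
Step 5 — Type: Im(Z) = -5021 ⇒ leading (phase φ = -89.2°).

PF = 0.01362 (leading, φ = -89.2°)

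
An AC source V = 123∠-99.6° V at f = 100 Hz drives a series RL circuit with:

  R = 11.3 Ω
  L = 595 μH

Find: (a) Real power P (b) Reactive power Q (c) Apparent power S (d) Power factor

Step 1 — Angular frequency: ω = 2π·f = 2π·100 = 628.3 rad/s.
Step 2 — Component impedances:
  R: Z = R = 11.3 Ω
  L: Z = jωL = j·628.3·0.000595 = 0 + j0.3738 Ω
Step 3 — Series combination: Z_total = R + L = 11.3 + j0.3738 Ω = 11.31∠1.9° Ω.
Step 4 — Source phasor: V = 123∠-99.6° V = -20.51 - j121.3 V.
Step 5 — Current: I = V / Z = -2.168 - j10.66 A = 10.88∠-101.5° A.
Step 6 — Complex power: S = V·I* = 1337 + j44.25 VA.
Step 7 — Real power: P = Re(S) = 1337 W.
Step 8 — Reactive power: Q = Im(S) = 44.25 VAR.
Step 9 — Apparent power: |S| = 1338 VA.
Step 10 — Power factor: PF = P/|S| = 0.9995 (lagging).

(a) P = 1337 W  (b) Q = 44.25 VAR  (c) S = 1338 VA  (d) PF = 0.9995 (lagging)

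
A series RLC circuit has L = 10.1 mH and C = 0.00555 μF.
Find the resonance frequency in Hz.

Step 1 — Resonance condition Im(Z)=0 gives ω₀ = 1/√(LC).
Step 2 — ω₀ = 1/√(0.0101·5.55e-09) = 1.336e+05 rad/s.
Step 3 — f₀ = ω₀/(2π) = 2.126e+04 Hz.

f₀ = 2.126e+04 Hz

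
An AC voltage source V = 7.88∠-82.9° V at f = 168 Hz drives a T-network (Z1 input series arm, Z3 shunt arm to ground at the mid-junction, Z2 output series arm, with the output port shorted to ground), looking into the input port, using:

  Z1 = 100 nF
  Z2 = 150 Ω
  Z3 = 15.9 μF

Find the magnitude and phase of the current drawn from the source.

Step 1 — Angular frequency: ω = 2π·f = 2π·168 = 1056 rad/s.
Step 2 — Component impedances:
  Z1: Z = 1/(jωC) = -j/(ω·C) = 0 - j9474 Ω
  Z2: Z = R = 150 Ω
  Z3: Z = 1/(jωC) = -j/(ω·C) = 0 - j59.58 Ω
Step 3 — With the output port shorted to ground, the output series arm Z2 runs from the junction to ground; the shunt arm Z3 also runs from the junction to ground. They appear in parallel: Z3 || Z2 = 20.44 - j51.46 Ω.
Step 4 — Series with input arm Z1: Z_in = Z1 + (Z3 || Z2) = 20.44 - j9525 Ω = 9525∠-89.9° Ω.
Step 5 — Source phasor: V = 7.88∠-82.9° V = 0.974 - j7.82 V.
Step 6 — Ohm's law: I = V / Z_total = (0.974 - j7.82) / (20.44 - j9525) = 0.0008212 + j0.0001005 A.
Step 7 — Convert to polar: |I| = 0.0008273 A, ∠I = 7.0°.

I = 0.0008273∠7.0° A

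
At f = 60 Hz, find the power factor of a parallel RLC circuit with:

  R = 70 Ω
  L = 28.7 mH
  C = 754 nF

Step 1 — Angular frequency: ω = 2π·f = 2π·60 = 377 rad/s.
Step 2 — Component impedances:
  R: Z = R = 70 Ω
  L: Z = jωL = j·377·0.0287 = 0 + j10.82 Ω
  C: Z = 1/(jωC) = -j/(ω·C) = 0 - j3518 Ω
Step 3 — Parallel combination: 1/Z_total = 1/R + 1/L + 1/C; Z_total = 1.643 + j10.6 Ω = 10.72∠81.2° Ω.
Step 4 — Power factor: PF = cos(φ) = Re(Z)/|Z| = 1.6432/10.725 = 0.1532.
Step 5 — Type: Im(Z) = 10.6 ⇒ lagging (phase φ = 81.2°).

PF = 0.1532 (lagging, φ = 81.2°)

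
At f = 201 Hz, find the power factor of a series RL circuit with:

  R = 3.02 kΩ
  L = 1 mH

Step 1 — Angular frequency: ω = 2π·f = 2π·201 = 1263 rad/s.
Step 2 — Component impedances:
  R: Z = R = 3020 Ω
  L: Z = jωL = j·1263·0.001 = 0 + j1.263 Ω
Step 3 — Series combination: Z_total = R + L = 3020 + j1.263 Ω = 3020∠0.0° Ω.
Step 4 — Power factor: PF = cos(φ) = Re(Z)/|Z| = 3020/3020 = 1.
Step 5 — Type: Im(Z) = 1.263 ⇒ lagging (phase φ = 0.0°).

PF = 1 (lagging, φ = 0.0°)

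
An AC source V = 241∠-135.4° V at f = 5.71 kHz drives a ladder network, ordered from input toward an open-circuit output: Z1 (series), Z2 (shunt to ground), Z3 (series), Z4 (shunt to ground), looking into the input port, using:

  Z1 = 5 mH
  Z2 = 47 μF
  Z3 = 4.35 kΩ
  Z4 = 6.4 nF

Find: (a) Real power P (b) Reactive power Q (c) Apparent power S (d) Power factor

Step 1 — Angular frequency: ω = 2π·f = 2π·5710 = 3.588e+04 rad/s.
Step 2 — Component impedances:
  Z1: Z = jωL = j·3.588e+04·0.005 = 0 + j179.4 Ω
  Z2: Z = 1/(jωC) = -j/(ω·C) = 0 - j0.593 Ω
  Z3: Z = R = 4350 Ω
  Z4: Z = 1/(jωC) = -j/(ω·C) = 0 - j4355 Ω
Step 3 — Ladder network (open output): work backward from the far end, alternating series and parallel combinations. Z_in = 4.037e-05 + j178.8 Ω = 178.8∠90.0° Ω.
Step 4 — Source phasor: V = 241∠-135.4° V = -171.6 - j169.2 V.
Step 5 — Current: I = V / Z = -0.9465 + j0.9598 A = 1.348∠134.6° A.
Step 6 — Complex power: S = V·I* = 7.335e-05 + j324.9 VA.
Step 7 — Real power: P = Re(S) = 7.335e-05 W.
Step 8 — Reactive power: Q = Im(S) = 324.9 VAR.
Step 9 — Apparent power: |S| = 324.9 VA.
Step 10 — Power factor: PF = P/|S| = 2.258e-07 (lagging).

(a) P = 7.335e-05 W  (b) Q = 324.9 VAR  (c) S = 324.9 VA  (d) PF = 2.258e-07 (lagging)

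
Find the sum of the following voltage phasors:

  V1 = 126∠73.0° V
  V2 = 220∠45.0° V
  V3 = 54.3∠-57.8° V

Step 1 — Convert each phasor to rectangular form:
  V1 = 126·(cos(73.0°) + j·sin(73.0°)) = 36.84 + j120.5 V
  V2 = 220·(cos(45.0°) + j·sin(45.0°)) = 155.6 + j155.6 V
  V3 = 54.3·(cos(-57.8°) + j·sin(-57.8°)) = 28.94 - j45.95 V
Step 2 — Sum components: V_total = 221.3 + j230.1 V.
Step 3 — Convert to polar: |V_total| = 319.3 V, ∠V_total = 46.1°.

V_total = 319.3∠46.1° V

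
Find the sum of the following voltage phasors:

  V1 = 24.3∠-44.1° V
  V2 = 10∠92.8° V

Step 1 — Convert each phasor to rectangular form:
  V1 = 24.3·(cos(-44.1°) + j·sin(-44.1°)) = 17.45 - j16.91 V
  V2 = 10·(cos(92.8°) + j·sin(92.8°)) = -0.4885 + j9.988 V
Step 2 — Sum components: V_total = 16.96 - j6.923 V.
Step 3 — Convert to polar: |V_total| = 18.32 V, ∠V_total = -22.2°.

V_total = 18.32∠-22.2° V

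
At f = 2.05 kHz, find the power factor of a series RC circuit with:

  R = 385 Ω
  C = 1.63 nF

Step 1 — Angular frequency: ω = 2π·f = 2π·2050 = 1.288e+04 rad/s.
Step 2 — Component impedances:
  R: Z = R = 385 Ω
  C: Z = 1/(jωC) = -j/(ω·C) = 0 - j4.763e+04 Ω
Step 3 — Series combination: Z_total = R + C = 385 - j4.763e+04 Ω = 4.763e+04∠-89.5° Ω.
Step 4 — Power factor: PF = cos(φ) = Re(Z)/|Z| = 385/4.763e+04 = 0.008083.
Step 5 — Type: Im(Z) = -4.763e+04 ⇒ leading (phase φ = -89.5°).

PF = 0.008083 (leading, φ = -89.5°)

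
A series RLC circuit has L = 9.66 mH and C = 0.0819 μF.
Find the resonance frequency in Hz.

Step 1 — Resonance condition Im(Z)=0 gives ω₀ = 1/√(LC).
Step 2 — ω₀ = 1/√(0.00966·8.19e-08) = 3.555e+04 rad/s.
Step 3 — f₀ = ω₀/(2π) = 5658 Hz.

f₀ = 5658 Hz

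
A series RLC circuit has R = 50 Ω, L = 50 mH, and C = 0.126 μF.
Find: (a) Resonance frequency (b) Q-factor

Step 1 — Resonance condition Im(Z)=0 gives ω₀ = 1/√(LC).
Step 2 — ω₀ = 1/√(0.05·1.26e-07) = 1.26e+04 rad/s.
Step 3 — f₀ = ω₀/(2π) = 2005 Hz.
Step 4 — Series Q: Q = ω₀L/R = 1.26e+04·0.05/50 = 12.6.

(a) f₀ = 2005 Hz  (b) Q = 12.6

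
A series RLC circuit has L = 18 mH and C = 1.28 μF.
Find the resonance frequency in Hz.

Step 1 — Resonance condition Im(Z)=0 gives ω₀ = 1/√(LC).
Step 2 — ω₀ = 1/√(0.018·1.28e-06) = 6588 rad/s.
Step 3 — f₀ = ω₀/(2π) = 1049 Hz.

f₀ = 1049 Hz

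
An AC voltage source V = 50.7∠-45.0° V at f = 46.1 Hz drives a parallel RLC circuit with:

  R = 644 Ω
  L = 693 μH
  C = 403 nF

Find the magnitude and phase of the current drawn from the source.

Step 1 — Angular frequency: ω = 2π·f = 2π·46.1 = 289.7 rad/s.
Step 2 — Component impedances:
  R: Z = R = 644 Ω
  L: Z = jωL = j·289.7·0.000693 = 0 + j0.2007 Ω
  C: Z = 1/(jωC) = -j/(ω·C) = 0 - j8567 Ω
Step 3 — Parallel combination: 1/Z_total = 1/R + 1/L + 1/C; Z_total = 6.257e-05 + j0.2007 Ω = 0.2007∠90.0° Ω.
Step 4 — Source phasor: V = 50.7∠-45.0° V = 35.85 - j35.85 V.
Step 5 — Ohm's law: I = V / Z_total = (35.85 - j35.85) / (6.257e-05 + j0.2007) = -178.5 - j178.7 A.
Step 6 — Convert to polar: |I| = 252.6 A, ∠I = -135.0°.

I = 252.6∠-135.0° A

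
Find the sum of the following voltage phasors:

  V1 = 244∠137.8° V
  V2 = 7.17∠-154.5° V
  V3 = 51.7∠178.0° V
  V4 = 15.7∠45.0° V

Step 1 — Convert each phasor to rectangular form:
  V1 = 244·(cos(137.8°) + j·sin(137.8°)) = -180.8 + j163.9 V
  V2 = 7.17·(cos(-154.5°) + j·sin(-154.5°)) = -6.472 - j3.087 V
  V3 = 51.7·(cos(178.0°) + j·sin(178.0°)) = -51.67 + j1.804 V
  V4 = 15.7·(cos(45.0°) + j·sin(45.0°)) = 11.1 + j11.1 V
Step 2 — Sum components: V_total = -227.8 + j173.7 V.
Step 3 — Convert to polar: |V_total| = 286.5 V, ∠V_total = 142.7°.

V_total = 286.5∠142.7° V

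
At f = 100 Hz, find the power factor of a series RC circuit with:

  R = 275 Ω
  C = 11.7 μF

Step 1 — Angular frequency: ω = 2π·f = 2π·100 = 628.3 rad/s.
Step 2 — Component impedances:
  R: Z = R = 275 Ω
  C: Z = 1/(jωC) = -j/(ω·C) = 0 - j136 Ω
Step 3 — Series combination: Z_total = R + C = 275 - j136 Ω = 306.8∠-26.3° Ω.
Step 4 — Power factor: PF = cos(φ) = Re(Z)/|Z| = 275/306.8 = 0.8963.
Step 5 — Type: Im(Z) = -136 ⇒ leading (phase φ = -26.3°).

PF = 0.8963 (leading, φ = -26.3°)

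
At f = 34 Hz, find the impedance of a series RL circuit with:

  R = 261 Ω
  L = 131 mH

Step 1 — Angular frequency: ω = 2π·f = 2π·34 = 213.6 rad/s.
Step 2 — Component impedances:
  R: Z = R = 261 Ω
  L: Z = jωL = j·213.6·0.131 = 0 + j27.99 Ω
Step 3 — Series combination: Z_total = R + L = 261 + j27.99 Ω = 262.5∠6.1° Ω.

Z = 261 + j27.99 Ω = 262.5∠6.1° Ω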